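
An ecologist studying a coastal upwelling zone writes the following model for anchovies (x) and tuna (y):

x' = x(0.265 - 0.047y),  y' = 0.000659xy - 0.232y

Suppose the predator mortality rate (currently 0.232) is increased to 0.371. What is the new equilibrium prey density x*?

x* ≈ 563

At the interior fixed point, setting dy/dt = 0 with y > 0 fixes x* = (predator death rate)/(xy coefficient) — independent of the other coefficients.
With the change, x* = 0.371/0.000659 = 563; it rises from 352.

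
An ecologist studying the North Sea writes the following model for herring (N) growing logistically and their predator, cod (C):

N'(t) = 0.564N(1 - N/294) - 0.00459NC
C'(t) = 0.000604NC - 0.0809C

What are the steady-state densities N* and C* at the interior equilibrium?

From dC/dt = 0 with C > 0: 0.000604N* = 0.0809, so N* = 134.
Substitute into dN/dt = 0: 0.564(1 - 134/294) = 0.00459C*.
The bracket is 0.544, giving C* = 0.307/0.00459 = 66.9.

N* ≈ 134, C* ≈ 66.9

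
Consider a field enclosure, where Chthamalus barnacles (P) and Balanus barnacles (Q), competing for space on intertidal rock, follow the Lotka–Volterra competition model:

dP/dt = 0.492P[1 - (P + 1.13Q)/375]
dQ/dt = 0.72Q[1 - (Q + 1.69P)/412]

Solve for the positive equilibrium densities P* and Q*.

Setting both brackets to zero gives the nullclines P + 1.13Q = 375 and 1.69P + Q = 412.
Substituting Q = 412 - 1.69P into the first: P(1 - 1.13·1.69) = 375 - 1.13·412.
So P* = -90.6/-0.91 = 99.5, and then Q* = 412 - 1.69·99.5 = 244.

P* ≈ 99.5, Q* ≈ 244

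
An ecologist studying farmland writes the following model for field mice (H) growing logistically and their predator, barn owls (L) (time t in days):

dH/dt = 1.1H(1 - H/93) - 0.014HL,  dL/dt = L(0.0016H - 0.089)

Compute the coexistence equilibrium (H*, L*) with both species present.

From dL/dt = 0 with L > 0: 0.0016H* = 0.089, so H* = 55.6.
Substitute into dH/dt = 0: 1.1(1 - 55.6/93) = 0.014L*.
The bracket is 0.402, giving L* = 0.442/0.014 = 31.6.

H* ≈ 55.6, L* ≈ 31.6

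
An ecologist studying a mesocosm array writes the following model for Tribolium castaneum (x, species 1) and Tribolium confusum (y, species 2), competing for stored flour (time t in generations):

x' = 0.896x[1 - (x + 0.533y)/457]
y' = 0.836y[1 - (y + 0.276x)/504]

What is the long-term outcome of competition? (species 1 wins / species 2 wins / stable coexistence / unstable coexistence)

stable coexistence

Compare the nullcline intercepts: K1/α12 = 457/0.533 = 857 > K2 = 504; K2/α21 = 504/0.276 = 1830 > K1 = 457.
Since both inequalities hold, each species can invade when rare, so the interior equilibrium is stable.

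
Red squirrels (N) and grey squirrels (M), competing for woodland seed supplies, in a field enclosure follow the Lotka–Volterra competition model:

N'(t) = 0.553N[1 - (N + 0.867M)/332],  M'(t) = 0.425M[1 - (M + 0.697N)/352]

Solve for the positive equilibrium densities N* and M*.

N* ≈ 67.8, M* ≈ 305

Setting both brackets to zero gives the nullclines N + 0.867M = 332 and 0.697N + M = 352.
Substituting M = 352 - 0.697N into the first: N(1 - 0.867·0.697) = 332 - 0.867·352.
So N* = 26.8/0.396 = 67.8, and then M* = 352 - 0.697·67.8 = 305.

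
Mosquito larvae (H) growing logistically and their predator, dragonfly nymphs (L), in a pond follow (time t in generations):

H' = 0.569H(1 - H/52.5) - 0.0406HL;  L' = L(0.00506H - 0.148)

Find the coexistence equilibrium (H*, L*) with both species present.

H* ≈ 29.2, L* ≈ 6.21

From dL/dt = 0 with L > 0: 0.00506H* = 0.148, so H* = 29.2.
Substitute into dH/dt = 0: 0.569(1 - 29.2/52.5) = 0.0406L*.
The bracket is 0.443, giving L* = 0.252/0.0406 = 6.21.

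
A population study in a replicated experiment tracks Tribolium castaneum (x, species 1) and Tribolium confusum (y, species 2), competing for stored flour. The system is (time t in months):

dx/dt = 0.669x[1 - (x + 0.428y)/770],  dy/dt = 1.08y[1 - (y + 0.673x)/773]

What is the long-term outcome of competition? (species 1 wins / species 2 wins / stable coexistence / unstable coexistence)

Compare the nullcline intercepts: K1/α12 = 770/0.428 = 1800 > K2 = 773; K2/α21 = 773/0.673 = 1150 > K1 = 770.
Since both inequalities hold, each species can invade when rare, so the interior equilibrium is stable.

stable coexistence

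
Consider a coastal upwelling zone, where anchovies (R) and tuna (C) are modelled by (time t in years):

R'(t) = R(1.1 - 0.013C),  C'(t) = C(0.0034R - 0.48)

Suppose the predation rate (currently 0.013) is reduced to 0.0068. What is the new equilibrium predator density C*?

At the interior fixed point, setting dR/dt = 0 with R > 0 fixes C* = (prey growth rate)/(RC coefficient) — independent of the other coefficients.
With the change, C* = 1.1/0.0068 = 162; it rises from 84.6.

C* ≈ 162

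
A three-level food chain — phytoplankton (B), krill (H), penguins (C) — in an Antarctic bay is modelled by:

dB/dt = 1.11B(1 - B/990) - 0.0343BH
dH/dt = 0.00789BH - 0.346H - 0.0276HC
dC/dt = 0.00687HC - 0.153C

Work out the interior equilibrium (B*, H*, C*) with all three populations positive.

B* ≈ 309, H* ≈ 22.3, C* ≈ 75.7

From dC/dt = 0: 0.00687H* = 0.153, so H* = 22.3.
From dB/dt = 0: 1.11(1 - B*/990) = 0.0343·22.3, giving B* = 990·(1 - 0.688) = 309.
From dH/dt = 0: 0.00789·309 - 0.346 = 0.0276C*, so C* = 2.09/0.0276 = 75.7.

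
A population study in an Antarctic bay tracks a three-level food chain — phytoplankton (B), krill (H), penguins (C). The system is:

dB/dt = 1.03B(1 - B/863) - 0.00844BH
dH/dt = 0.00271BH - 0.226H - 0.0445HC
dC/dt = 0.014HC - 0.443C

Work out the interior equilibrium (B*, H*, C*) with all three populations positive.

From dC/dt = 0: 0.014H* = 0.443, so H* = 31.6.
From dB/dt = 0: 1.03(1 - B*/863) = 0.00844·31.6, giving B* = 863·(1 - 0.259) = 639.
From dH/dt = 0: 0.00271·639 - 0.226 = 0.0445C*, so C* = 1.51/0.0445 = 33.9.

B* ≈ 639, H* ≈ 31.6, C* ≈ 33.9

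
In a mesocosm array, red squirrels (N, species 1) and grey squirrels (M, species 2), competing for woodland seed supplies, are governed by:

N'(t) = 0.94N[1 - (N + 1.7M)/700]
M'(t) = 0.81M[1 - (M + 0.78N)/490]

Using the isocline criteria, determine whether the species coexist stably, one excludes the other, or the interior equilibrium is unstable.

Compare the nullcline intercepts: K1/α12 = 700/1.7 = 412 < K2 = 490; K2/α21 = 490/0.78 = 628 < K1 = 700.
Since both are reversed, neither can invade when rare; the interior point is a saddle.

unstable coexistence (outcome depends on initial conditions)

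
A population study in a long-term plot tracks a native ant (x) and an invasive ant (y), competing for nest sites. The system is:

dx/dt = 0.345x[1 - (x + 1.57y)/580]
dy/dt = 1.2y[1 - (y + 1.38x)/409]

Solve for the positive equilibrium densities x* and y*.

Setting both brackets to zero gives the nullclines x + 1.57y = 580 and 1.38x + y = 409.
Substituting y = 409 - 1.38x into the first: x(1 - 1.57·1.38) = 580 - 1.57·409.
So x* = -62.1/-1.17 = 53.3, and then y* = 409 - 1.38·53.3 = 336.

x* ≈ 53.3, y* ≈ 336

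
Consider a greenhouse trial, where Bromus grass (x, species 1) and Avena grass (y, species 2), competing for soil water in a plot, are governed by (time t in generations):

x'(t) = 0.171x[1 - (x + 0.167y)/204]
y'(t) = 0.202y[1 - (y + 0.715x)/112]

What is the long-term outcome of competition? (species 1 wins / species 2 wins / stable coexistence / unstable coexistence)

species 1 excludes species 2

Compare the nullcline intercepts: K1/α12 = 204/0.167 = 1220 > K2 = 112; K2/α21 = 112/0.715 = 157 < K1 = 204.
Since the inequalities point opposite ways, species 1 can invade but species 2 cannot.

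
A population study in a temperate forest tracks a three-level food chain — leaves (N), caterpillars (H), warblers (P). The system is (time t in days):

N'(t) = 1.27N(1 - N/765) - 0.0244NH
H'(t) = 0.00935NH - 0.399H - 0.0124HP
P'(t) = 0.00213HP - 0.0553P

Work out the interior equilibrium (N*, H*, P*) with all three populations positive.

From dP/dt = 0: 0.00213H* = 0.0553, so H* = 26.
From dN/dt = 0: 1.27(1 - N*/765) = 0.0244·26, giving N* = 765·(1 - 0.499) = 383.
From dH/dt = 0: 0.00935·383 - 0.399 = 0.0124P*, so P* = 3.19/0.0124 = 257.

N* ≈ 383, H* ≈ 26, P* ≈ 257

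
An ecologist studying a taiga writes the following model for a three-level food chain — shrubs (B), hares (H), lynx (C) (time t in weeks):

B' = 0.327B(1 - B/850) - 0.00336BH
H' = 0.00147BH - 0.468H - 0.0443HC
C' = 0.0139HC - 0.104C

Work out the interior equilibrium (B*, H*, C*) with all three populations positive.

B* ≈ 785, H* ≈ 7.48, C* ≈ 15.5

From dC/dt = 0: 0.0139H* = 0.104, so H* = 7.48.
From dB/dt = 0: 0.327(1 - B*/850) = 0.00336·7.48, giving B* = 850·(1 - 0.0769) = 785.
From dH/dt = 0: 0.00147·785 - 0.468 = 0.0443C*, so C* = 0.685/0.0443 = 15.5.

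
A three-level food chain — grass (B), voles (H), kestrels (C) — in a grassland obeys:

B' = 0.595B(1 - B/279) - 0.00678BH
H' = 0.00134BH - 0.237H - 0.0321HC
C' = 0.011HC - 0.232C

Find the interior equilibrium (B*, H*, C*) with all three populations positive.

B* ≈ 212, H* ≈ 21.1, C* ≈ 1.46

From dC/dt = 0: 0.011H* = 0.232, so H* = 21.1.
From dB/dt = 0: 0.595(1 - B*/279) = 0.00678·21.1, giving B* = 279·(1 - 0.24) = 212.
From dH/dt = 0: 0.00134·212 - 0.237 = 0.0321C*, so C* = 0.047/0.0321 = 1.46.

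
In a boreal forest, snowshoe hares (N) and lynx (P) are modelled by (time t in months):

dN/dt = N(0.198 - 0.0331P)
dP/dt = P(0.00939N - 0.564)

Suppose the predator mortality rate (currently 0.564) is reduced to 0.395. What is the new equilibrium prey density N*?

N* ≈ 42.1

At the interior fixed point, setting dP/dt = 0 with P > 0 fixes N* = (predator death rate)/(NP coefficient) — independent of the other coefficients.
With the change, N* = 0.395/0.00939 = 42.1; it falls from 60.1.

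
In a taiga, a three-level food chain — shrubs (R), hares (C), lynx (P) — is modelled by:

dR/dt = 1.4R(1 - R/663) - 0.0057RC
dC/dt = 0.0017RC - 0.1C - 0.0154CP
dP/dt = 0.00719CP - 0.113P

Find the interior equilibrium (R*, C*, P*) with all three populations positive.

R* ≈ 621, C* ≈ 15.7, P* ≈ 62

From dP/dt = 0: 0.00719C* = 0.113, so C* = 15.7.
From dR/dt = 0: 1.4(1 - R*/663) = 0.0057·15.7, giving R* = 663·(1 - 0.064) = 621.
From dC/dt = 0: 0.0017·621 - 0.1 = 0.0154P*, so P* = 0.955/0.0154 = 62.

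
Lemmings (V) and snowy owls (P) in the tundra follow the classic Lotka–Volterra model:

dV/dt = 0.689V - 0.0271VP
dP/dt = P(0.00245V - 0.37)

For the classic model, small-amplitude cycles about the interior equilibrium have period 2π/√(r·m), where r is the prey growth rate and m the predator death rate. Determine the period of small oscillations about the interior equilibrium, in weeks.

Here r = 0.689 and m = 0.37, so r·m = 0.255.
ω = √0.255 = 0.505 per week, hence T = 2π/ω ≈ 12.4 weeks.

T ≈ 12.4 weeks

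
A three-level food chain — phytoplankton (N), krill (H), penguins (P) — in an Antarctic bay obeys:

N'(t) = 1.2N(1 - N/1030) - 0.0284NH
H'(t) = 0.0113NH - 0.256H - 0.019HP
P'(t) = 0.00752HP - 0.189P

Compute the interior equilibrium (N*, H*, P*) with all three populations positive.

N* ≈ 417, H* ≈ 25.1, P* ≈ 235

From dP/dt = 0: 0.00752H* = 0.189, so H* = 25.1.
From dN/dt = 0: 1.2(1 - N*/1030) = 0.0284·25.1, giving N* = 1030·(1 - 0.595) = 417.
From dH/dt = 0: 0.0113·417 - 0.256 = 0.019P*, so P* = 4.46/0.019 = 235.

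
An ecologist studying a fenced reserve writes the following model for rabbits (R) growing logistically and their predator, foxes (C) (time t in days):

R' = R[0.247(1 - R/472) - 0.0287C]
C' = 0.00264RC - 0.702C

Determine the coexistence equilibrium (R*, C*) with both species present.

R* ≈ 266, C* ≈ 3.76

From dC/dt = 0 with C > 0: 0.00264R* = 0.702, so R* = 266.
Substitute into dR/dt = 0: 0.247(1 - 266/472) = 0.0287C*.
The bracket is 0.437, giving C* = 0.108/0.0287 = 3.76.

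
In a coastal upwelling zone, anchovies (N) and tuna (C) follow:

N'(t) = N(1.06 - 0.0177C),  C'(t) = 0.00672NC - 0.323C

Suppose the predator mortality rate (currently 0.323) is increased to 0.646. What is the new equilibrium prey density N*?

N* ≈ 96.1

At the interior fixed point, setting dC/dt = 0 with C > 0 fixes N* = (predator death rate)/(NC coefficient) — independent of the other coefficients.
With the change, N* = 0.646/0.00672 = 96.1; it rises from 48.1.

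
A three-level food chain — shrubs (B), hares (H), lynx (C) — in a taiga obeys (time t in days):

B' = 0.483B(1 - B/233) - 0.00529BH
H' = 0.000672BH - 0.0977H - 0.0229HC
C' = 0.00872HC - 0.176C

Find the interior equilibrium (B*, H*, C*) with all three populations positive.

B* ≈ 181, H* ≈ 20.2, C* ≈ 1.06

From dC/dt = 0: 0.00872H* = 0.176, so H* = 20.2.
From dB/dt = 0: 0.483(1 - B*/233) = 0.00529·20.2, giving B* = 233·(1 - 0.221) = 181.
From dH/dt = 0: 0.000672·181 - 0.0977 = 0.0229C*, so C* = 0.0243/0.0229 = 1.06.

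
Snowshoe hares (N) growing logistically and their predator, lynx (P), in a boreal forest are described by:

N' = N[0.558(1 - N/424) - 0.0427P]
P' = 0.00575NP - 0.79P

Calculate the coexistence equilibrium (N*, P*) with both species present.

From dP/dt = 0 with P > 0: 0.00575N* = 0.79, so N* = 137.
Substitute into dN/dt = 0: 0.558(1 - 137/424) = 0.0427P*.
The bracket is 0.676, giving P* = 0.377/0.0427 = 8.83.

N* ≈ 137, P* ≈ 8.83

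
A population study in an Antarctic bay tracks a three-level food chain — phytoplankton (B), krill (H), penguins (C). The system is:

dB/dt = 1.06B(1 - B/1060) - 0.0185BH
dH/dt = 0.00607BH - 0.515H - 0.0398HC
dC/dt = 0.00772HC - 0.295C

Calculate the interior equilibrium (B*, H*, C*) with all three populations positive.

B* ≈ 353, H* ≈ 38.2, C* ≈ 40.9

From dC/dt = 0: 0.00772H* = 0.295, so H* = 38.2.
From dB/dt = 0: 1.06(1 - B*/1060) = 0.0185·38.2, giving B* = 1060·(1 - 0.667) = 353.
From dH/dt = 0: 0.00607·353 - 0.515 = 0.0398C*, so C* = 1.63/0.0398 = 40.9.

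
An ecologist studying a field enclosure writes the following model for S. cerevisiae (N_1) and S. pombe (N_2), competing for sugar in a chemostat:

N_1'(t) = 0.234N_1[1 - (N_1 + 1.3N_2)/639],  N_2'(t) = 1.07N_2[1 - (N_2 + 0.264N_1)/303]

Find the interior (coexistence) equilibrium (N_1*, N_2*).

Setting both brackets to zero gives the nullclines N_1 + 1.3N_2 = 639 and 0.264N_1 + N_2 = 303.
Substituting N_2 = 303 - 0.264N_1 into the first: N_1(1 - 1.3·0.264) = 639 - 1.3·303.
So N_1* = 245/0.657 = 373, and then N_2* = 303 - 0.264·373 = 204.

N_1* ≈ 373, N_2* ≈ 204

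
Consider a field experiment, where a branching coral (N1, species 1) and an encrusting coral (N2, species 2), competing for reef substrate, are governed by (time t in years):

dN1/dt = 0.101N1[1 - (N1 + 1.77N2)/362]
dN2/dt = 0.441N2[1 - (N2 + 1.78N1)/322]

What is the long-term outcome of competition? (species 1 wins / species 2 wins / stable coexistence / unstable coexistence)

unstable coexistence (outcome depends on initial conditions)

Compare the nullcline intercepts: K1/α12 = 362/1.77 = 205 < K2 = 322; K2/α21 = 322/1.78 = 181 < K1 = 362.
Since both are reversed, neither can invade when rare; the interior point is a saddle.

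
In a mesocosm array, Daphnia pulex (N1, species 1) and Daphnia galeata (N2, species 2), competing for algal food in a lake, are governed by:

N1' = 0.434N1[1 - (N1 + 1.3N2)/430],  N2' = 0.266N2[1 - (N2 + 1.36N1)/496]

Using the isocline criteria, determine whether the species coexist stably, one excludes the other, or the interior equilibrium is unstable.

unstable coexistence (outcome depends on initial conditions)

Compare the nullcline intercepts: K1/α12 = 430/1.3 = 331 < K2 = 496; K2/α21 = 496/1.36 = 365 < K1 = 430.
Since both are reversed, neither can invade when rare; the interior point is a saddle.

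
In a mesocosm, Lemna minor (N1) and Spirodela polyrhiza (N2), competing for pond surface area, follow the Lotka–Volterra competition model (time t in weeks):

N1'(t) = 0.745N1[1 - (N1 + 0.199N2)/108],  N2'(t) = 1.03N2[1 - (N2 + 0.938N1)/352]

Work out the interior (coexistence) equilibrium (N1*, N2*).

N1* ≈ 46.7, N2* ≈ 308

Setting both brackets to zero gives the nullclines N1 + 0.199N2 = 108 and 0.938N1 + N2 = 352.
Substituting N2 = 352 - 0.938N1 into the first: N1(1 - 0.199·0.938) = 108 - 0.199·352.
So N1* = 38/0.813 = 46.7, and then N2* = 352 - 0.938·46.7 = 308.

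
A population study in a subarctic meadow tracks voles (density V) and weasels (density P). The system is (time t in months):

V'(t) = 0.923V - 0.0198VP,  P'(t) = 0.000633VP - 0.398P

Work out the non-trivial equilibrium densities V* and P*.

V* ≈ 629, P* ≈ 46.6

Set dP/dt = 0 with P > 0: 0.000633V - 0.398 = 0, so V* = 0.398/0.000633 = 629.
Set dV/dt = 0 with V > 0: 0.923 - 0.0198P = 0, so P* = 0.923/0.0198 = 46.6.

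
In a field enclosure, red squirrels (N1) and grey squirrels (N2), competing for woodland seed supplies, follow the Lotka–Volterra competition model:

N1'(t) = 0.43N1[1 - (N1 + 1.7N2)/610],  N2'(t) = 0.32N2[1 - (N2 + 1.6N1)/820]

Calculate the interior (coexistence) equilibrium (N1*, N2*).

Setting both brackets to zero gives the nullclines N1 + 1.7N2 = 610 and 1.6N1 + N2 = 820.
Substituting N2 = 820 - 1.6N1 into the first: N1(1 - 1.7·1.6) = 610 - 1.7·820.
So N1* = -784/-1.72 = 456, and then N2* = 820 - 1.6·456 = 90.7.

N1* ≈ 456, N2* ≈ 90.7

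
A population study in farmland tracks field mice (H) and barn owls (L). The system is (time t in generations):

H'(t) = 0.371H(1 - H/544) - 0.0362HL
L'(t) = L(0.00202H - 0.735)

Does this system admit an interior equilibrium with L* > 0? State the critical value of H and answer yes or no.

Threshold H = 364; K > 364, so yes, the predator persists.

The predator equation gives dL/dt > 0 only when H > 0.735/0.00202 = 364.
Without the predator, H → K = 544. Since 544 > 364, the predator can invade and persist.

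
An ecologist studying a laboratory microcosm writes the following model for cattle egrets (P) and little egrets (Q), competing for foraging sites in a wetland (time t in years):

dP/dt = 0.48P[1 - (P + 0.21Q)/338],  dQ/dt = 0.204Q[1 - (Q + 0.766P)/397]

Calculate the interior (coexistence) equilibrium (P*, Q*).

P* ≈ 303, Q* ≈ 165

Setting both brackets to zero gives the nullclines P + 0.21Q = 338 and 0.766P + Q = 397.
Substituting Q = 397 - 0.766P into the first: P(1 - 0.21·0.766) = 338 - 0.21·397.
So P* = 255/0.839 = 303, and then Q* = 397 - 0.766·303 = 165.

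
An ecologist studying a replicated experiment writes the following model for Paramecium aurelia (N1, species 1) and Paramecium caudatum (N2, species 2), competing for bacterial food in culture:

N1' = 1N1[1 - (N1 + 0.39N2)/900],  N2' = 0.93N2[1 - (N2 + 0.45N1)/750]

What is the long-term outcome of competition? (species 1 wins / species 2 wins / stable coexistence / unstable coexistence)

Compare the nullcline intercepts: K1/α12 = 900/0.39 = 2310 > K2 = 750; K2/α21 = 750/0.45 = 1670 > K1 = 900.
Since both inequalities hold, each species can invade when rare, so the interior equilibrium is stable.

stable coexistence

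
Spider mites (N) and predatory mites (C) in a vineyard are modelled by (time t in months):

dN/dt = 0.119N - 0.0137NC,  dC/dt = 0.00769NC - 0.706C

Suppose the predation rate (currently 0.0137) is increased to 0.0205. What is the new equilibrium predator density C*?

At the interior fixed point, setting dN/dt = 0 with N > 0 fixes C* = (prey growth rate)/(NC coefficient) — independent of the other coefficients.
With the change, C* = 0.119/0.0205 = 5.8; it falls from 8.69.

C* ≈ 5.8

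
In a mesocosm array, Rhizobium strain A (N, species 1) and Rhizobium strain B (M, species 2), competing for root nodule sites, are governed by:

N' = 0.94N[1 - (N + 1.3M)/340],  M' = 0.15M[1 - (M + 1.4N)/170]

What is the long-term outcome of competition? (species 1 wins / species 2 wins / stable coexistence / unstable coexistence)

Compare the nullcline intercepts: K1/α12 = 340/1.3 = 262 > K2 = 170; K2/α21 = 170/1.4 = 121 < K1 = 340.
Since the inequalities point opposite ways, species 1 can invade but species 2 cannot.

species 1 excludes species 2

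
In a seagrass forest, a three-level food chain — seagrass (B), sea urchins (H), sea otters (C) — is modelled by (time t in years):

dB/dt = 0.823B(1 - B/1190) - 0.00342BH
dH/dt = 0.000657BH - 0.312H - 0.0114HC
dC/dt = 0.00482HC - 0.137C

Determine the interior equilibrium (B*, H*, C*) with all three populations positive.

B* ≈ 1050, H* ≈ 28.4, C* ≈ 33.1

From dC/dt = 0: 0.00482H* = 0.137, so H* = 28.4.
From dB/dt = 0: 0.823(1 - B*/1190) = 0.00342·28.4, giving B* = 1190·(1 - 0.118) = 1050.
From dH/dt = 0: 0.000657·1050 - 0.312 = 0.0114C*, so C* = 0.377/0.0114 = 33.1.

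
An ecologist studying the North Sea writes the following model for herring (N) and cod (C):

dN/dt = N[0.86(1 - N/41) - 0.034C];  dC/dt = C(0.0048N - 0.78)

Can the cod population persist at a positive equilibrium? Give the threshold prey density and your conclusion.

Threshold N = 163; K < 163, so no, the predator goes extinct.

The predator equation gives dC/dt > 0 only when N > 0.78/0.0048 = 163.
Without the predator, N → K = 41. Since 41 < 163, the predator cannot invade.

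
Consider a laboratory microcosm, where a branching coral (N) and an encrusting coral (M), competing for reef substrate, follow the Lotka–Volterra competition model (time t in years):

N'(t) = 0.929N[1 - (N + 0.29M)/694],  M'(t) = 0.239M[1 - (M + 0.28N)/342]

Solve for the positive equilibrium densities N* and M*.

N* ≈ 647, M* ≈ 161

Setting both brackets to zero gives the nullclines N + 0.29M = 694 and 0.28N + M = 342.
Substituting M = 342 - 0.28N into the first: N(1 - 0.29·0.28) = 694 - 0.29·342.
So N* = 595/0.919 = 647, and then M* = 342 - 0.28·647 = 161.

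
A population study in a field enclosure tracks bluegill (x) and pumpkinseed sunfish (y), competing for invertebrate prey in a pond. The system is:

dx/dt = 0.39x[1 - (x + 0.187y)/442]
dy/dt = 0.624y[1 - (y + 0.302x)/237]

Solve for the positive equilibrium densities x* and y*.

x* ≈ 421, y* ≈ 110

Setting both brackets to zero gives the nullclines x + 0.187y = 442 and 0.302x + y = 237.
Substituting y = 237 - 0.302x into the first: x(1 - 0.187·0.302) = 442 - 0.187·237.
So x* = 398/0.944 = 421, and then y* = 237 - 0.302·421 = 110.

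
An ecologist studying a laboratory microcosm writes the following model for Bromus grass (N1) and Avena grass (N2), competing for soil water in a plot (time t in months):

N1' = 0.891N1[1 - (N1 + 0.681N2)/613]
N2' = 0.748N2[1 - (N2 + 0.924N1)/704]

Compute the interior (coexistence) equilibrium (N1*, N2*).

N1* ≈ 360, N2* ≈ 371

Setting both brackets to zero gives the nullclines N1 + 0.681N2 = 613 and 0.924N1 + N2 = 704.
Substituting N2 = 704 - 0.924N1 into the first: N1(1 - 0.681·0.924) = 613 - 0.681·704.
So N1* = 134/0.371 = 360, and then N2* = 704 - 0.924·360 = 371.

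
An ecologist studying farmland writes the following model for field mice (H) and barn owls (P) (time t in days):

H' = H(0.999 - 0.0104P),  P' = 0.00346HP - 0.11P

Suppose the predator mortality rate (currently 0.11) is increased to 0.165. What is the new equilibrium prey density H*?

H* ≈ 47.7

At the interior fixed point, setting dP/dt = 0 with P > 0 fixes H* = (predator death rate)/(HP coefficient) — independent of the other coefficients.
With the change, H* = 0.165/0.00346 = 47.7; it rises from 31.8.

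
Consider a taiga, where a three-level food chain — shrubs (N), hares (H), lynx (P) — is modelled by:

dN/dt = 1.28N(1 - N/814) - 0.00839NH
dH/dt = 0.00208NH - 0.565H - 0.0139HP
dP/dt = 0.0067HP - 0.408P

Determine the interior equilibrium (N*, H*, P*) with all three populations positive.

N* ≈ 489, H* ≈ 60.9, P* ≈ 32.5

From dP/dt = 0: 0.0067H* = 0.408, so H* = 60.9.
From dN/dt = 0: 1.28(1 - N*/814) = 0.00839·60.9, giving N* = 814·(1 - 0.399) = 489.
From dH/dt = 0: 0.00208·489 - 0.565 = 0.0139P*, so P* = 0.452/0.0139 = 32.5.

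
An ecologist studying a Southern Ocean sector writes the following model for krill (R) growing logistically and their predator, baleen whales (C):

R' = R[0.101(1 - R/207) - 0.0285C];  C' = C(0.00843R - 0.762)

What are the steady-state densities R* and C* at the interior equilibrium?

R* ≈ 90.4, C* ≈ 2

From dC/dt = 0 with C > 0: 0.00843R* = 0.762, so R* = 90.4.
Substitute into dR/dt = 0: 0.101(1 - 90.4/207) = 0.0285C*.
The bracket is 0.563, giving C* = 0.0569/0.0285 = 2.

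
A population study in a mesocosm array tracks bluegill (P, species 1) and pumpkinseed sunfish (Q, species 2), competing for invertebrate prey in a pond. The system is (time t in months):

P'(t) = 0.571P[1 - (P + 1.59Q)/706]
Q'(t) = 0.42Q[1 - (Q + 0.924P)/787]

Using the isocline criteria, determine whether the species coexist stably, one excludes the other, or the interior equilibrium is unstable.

species 2 excludes species 1

Compare the nullcline intercepts: K1/α12 = 706/1.59 = 444 < K2 = 787; K2/α21 = 787/0.924 = 852 > K1 = 706.
Since the inequalities point opposite ways, species 2 can invade but species 1 cannot.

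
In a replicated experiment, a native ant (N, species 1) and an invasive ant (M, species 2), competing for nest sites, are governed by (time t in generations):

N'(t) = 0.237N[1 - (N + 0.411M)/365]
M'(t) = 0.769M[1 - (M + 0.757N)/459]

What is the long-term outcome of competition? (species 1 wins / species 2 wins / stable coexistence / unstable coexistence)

Compare the nullcline intercepts: K1/α12 = 365/0.411 = 888 > K2 = 459; K2/α21 = 459/0.757 = 606 > K1 = 365.
Since both inequalities hold, each species can invade when rare, so the interior equilibrium is stable.

stable coexistence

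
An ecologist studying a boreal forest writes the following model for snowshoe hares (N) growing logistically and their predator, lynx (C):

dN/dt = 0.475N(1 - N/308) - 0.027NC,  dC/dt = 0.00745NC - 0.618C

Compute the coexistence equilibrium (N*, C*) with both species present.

N* ≈ 83, C* ≈ 12.9

From dC/dt = 0 with C > 0: 0.00745N* = 0.618, so N* = 83.
Substitute into dN/dt = 0: 0.475(1 - 83/308) = 0.027C*.
The bracket is 0.731, giving C* = 0.347/0.027 = 12.9.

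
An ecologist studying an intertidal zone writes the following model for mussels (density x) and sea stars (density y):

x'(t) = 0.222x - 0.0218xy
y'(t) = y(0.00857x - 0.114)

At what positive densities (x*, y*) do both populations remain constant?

x* ≈ 13.3, y* ≈ 10.2

Set dy/dt = 0 with y > 0: 0.00857x - 0.114 = 0, so x* = 0.114/0.00857 = 13.3.
Set dx/dt = 0 with x > 0: 0.222 - 0.0218y = 0, so y* = 0.222/0.0218 = 10.2.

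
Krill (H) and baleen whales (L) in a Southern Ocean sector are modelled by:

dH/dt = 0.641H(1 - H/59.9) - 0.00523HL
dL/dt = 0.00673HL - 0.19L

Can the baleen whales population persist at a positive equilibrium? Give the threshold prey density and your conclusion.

Threshold H = 28.2; K > 28.2, so yes, the predator persists.

The predator equation gives dL/dt > 0 only when H > 0.19/0.00673 = 28.2.
Without the predator, H → K = 59.9. Since 59.9 > 28.2, the predator can invade and persist.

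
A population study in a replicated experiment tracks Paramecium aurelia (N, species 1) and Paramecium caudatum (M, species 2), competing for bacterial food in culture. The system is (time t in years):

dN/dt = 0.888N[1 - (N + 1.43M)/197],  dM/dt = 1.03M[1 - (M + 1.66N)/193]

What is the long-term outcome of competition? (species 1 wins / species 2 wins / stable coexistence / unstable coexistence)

unstable coexistence (outcome depends on initial conditions)

Compare the nullcline intercepts: K1/α12 = 197/1.43 = 138 < K2 = 193; K2/α21 = 193/1.66 = 116 < K1 = 197.
Since both are reversed, neither can invade when rare; the interior point is a saddle.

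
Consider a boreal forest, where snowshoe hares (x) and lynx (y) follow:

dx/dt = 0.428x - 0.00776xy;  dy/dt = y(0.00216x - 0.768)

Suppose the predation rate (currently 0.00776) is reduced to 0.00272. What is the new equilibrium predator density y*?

At the interior fixed point, setting dx/dt = 0 with x > 0 fixes y* = (prey growth rate)/(xy coefficient) — independent of the other coefficients.
With the change, y* = 0.428/0.00272 = 157; it rises from 55.2.

y* ≈ 157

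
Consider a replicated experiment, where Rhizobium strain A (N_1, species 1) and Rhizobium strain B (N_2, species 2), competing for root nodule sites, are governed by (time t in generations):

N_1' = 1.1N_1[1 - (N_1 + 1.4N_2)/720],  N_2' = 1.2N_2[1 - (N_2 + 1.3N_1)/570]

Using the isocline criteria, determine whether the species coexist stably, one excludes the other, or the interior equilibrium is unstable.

Compare the nullcline intercepts: K1/α12 = 720/1.4 = 514 < K2 = 570; K2/α21 = 570/1.3 = 438 < K1 = 720.
Since both are reversed, neither can invade when rare; the interior point is a saddle.

unstable coexistence (outcome depends on initial conditions)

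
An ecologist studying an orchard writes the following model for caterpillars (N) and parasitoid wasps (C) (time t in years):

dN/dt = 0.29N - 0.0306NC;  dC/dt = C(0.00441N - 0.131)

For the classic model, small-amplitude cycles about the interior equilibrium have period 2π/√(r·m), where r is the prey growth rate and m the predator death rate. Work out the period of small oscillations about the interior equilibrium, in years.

T ≈ 32.2 years

Here r = 0.29 and m = 0.131, so r·m = 0.038.
ω = √0.038 = 0.195 per year, hence T = 2π/ω ≈ 32.2 years.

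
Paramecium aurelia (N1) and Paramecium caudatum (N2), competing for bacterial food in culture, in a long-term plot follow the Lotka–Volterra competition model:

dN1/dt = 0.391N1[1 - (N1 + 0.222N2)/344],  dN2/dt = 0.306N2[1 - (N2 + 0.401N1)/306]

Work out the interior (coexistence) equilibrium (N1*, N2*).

Setting both brackets to zero gives the nullclines N1 + 0.222N2 = 344 and 0.401N1 + N2 = 306.
Substituting N2 = 306 - 0.401N1 into the first: N1(1 - 0.222·0.401) = 344 - 0.222·306.
So N1* = 276/0.911 = 303, and then N2* = 306 - 0.401·303 = 184.

N1* ≈ 303, N2* ≈ 184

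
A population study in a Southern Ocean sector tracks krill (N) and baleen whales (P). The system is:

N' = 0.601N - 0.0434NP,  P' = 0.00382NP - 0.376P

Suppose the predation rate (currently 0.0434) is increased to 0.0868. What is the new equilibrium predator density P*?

P* ≈ 6.92

At the interior fixed point, setting dN/dt = 0 with N > 0 fixes P* = (prey growth rate)/(NP coefficient) — independent of the other coefficients.
With the change, P* = 0.601/0.0868 = 6.92; it falls from 13.8.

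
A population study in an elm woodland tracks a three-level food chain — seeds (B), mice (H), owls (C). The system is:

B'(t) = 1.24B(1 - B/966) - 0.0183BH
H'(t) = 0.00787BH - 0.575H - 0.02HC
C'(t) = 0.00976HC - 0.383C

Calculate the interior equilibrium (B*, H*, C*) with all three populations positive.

From dC/dt = 0: 0.00976H* = 0.383, so H* = 39.2.
From dB/dt = 0: 1.24(1 - B*/966) = 0.0183·39.2, giving B* = 966·(1 - 0.579) = 407.
From dH/dt = 0: 0.00787·407 - 0.575 = 0.02C*, so C* = 2.62/0.02 = 131.

B* ≈ 407, H* ≈ 39.2, C* ≈ 131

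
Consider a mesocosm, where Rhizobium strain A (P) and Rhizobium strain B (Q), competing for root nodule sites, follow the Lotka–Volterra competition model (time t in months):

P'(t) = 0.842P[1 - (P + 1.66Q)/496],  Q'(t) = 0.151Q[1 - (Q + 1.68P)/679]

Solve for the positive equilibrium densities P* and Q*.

Setting both brackets to zero gives the nullclines P + 1.66Q = 496 and 1.68P + Q = 679.
Substituting Q = 679 - 1.68P into the first: P(1 - 1.66·1.68) = 496 - 1.66·679.
So P* = -631/-1.79 = 353, and then Q* = 679 - 1.68·353 = 86.2.

P* ≈ 353, Q* ≈ 86.2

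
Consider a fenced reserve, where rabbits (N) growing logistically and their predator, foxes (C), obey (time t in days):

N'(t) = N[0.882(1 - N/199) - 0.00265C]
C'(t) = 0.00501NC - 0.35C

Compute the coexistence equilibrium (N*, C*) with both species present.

N* ≈ 69.9, C* ≈ 216

From dC/dt = 0 with C > 0: 0.00501N* = 0.35, so N* = 69.9.
Substitute into dN/dt = 0: 0.882(1 - 69.9/199) = 0.00265C*.
The bracket is 0.649, giving C* = 0.572/0.00265 = 216.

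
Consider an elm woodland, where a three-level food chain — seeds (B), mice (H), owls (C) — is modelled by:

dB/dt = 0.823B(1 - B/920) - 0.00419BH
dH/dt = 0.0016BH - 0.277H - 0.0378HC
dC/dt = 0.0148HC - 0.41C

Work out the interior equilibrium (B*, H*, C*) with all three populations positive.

B* ≈ 790, H* ≈ 27.7, C* ≈ 26.1

From dC/dt = 0: 0.0148H* = 0.41, so H* = 27.7.
From dB/dt = 0: 0.823(1 - B*/920) = 0.00419·27.7, giving B* = 920·(1 - 0.141) = 790.
From dH/dt = 0: 0.0016·790 - 0.277 = 0.0378C*, so C* = 0.987/0.0378 = 26.1.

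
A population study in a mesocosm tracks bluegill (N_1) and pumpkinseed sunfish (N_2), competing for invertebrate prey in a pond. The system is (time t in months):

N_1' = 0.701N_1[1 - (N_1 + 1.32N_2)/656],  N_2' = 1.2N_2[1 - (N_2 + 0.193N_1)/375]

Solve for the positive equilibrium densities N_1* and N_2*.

Setting both brackets to zero gives the nullclines N_1 + 1.32N_2 = 656 and 0.193N_1 + N_2 = 375.
Substituting N_2 = 375 - 0.193N_1 into the first: N_1(1 - 1.32·0.193) = 656 - 1.32·375.
So N_1* = 161/0.745 = 216, and then N_2* = 375 - 0.193·216 = 333.

N_1* ≈ 216, N_2* ≈ 333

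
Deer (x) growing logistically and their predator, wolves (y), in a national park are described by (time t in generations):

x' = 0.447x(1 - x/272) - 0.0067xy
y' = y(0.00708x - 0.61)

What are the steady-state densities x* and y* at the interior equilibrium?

x* ≈ 86.2, y* ≈ 45.6

From dy/dt = 0 with y > 0: 0.00708x* = 0.61, so x* = 86.2.
Substitute into dx/dt = 0: 0.447(1 - 86.2/272) = 0.0067y*.
The bracket is 0.683, giving y* = 0.305/0.0067 = 45.6.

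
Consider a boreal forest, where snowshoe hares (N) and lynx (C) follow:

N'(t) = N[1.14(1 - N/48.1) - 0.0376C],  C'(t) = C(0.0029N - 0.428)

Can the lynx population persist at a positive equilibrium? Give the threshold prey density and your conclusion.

The predator equation gives dC/dt > 0 only when N > 0.428/0.0029 = 148.
Without the predator, N → K = 48.1. Since 48.1 < 148, the predator cannot invade.

Threshold N = 148; K < 148, so no, the predator goes extinct.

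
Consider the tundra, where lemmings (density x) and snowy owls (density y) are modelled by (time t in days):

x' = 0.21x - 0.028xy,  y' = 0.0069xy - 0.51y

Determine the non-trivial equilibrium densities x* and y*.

x* ≈ 73.9, y* ≈ 7.5

Set dy/dt = 0 with y > 0: 0.0069x - 0.51 = 0, so x* = 0.51/0.0069 = 73.9.
Set dx/dt = 0 with x > 0: 0.21 - 0.028y = 0, so y* = 0.21/0.028 = 7.5.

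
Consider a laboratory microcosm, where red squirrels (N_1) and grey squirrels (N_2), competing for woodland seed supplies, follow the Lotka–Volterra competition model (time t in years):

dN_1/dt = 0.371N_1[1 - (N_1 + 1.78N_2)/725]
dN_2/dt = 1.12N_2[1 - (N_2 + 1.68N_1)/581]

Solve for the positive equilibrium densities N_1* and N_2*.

N_1* ≈ 155, N_2* ≈ 320

Setting both brackets to zero gives the nullclines N_1 + 1.78N_2 = 725 and 1.68N_1 + N_2 = 581.
Substituting N_2 = 581 - 1.68N_1 into the first: N_1(1 - 1.78·1.68) = 725 - 1.78·581.
So N_1* = -309/-1.99 = 155, and then N_2* = 581 - 1.68·155 = 320.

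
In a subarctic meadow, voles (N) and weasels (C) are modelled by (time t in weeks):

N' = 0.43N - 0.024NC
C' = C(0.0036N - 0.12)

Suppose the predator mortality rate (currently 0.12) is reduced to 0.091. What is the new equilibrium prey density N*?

N* ≈ 25.3

At the interior fixed point, setting dC/dt = 0 with C > 0 fixes N* = (predator death rate)/(NC coefficient) — independent of the other coefficients.
With the change, N* = 0.091/0.0036 = 25.3; it falls from 33.3.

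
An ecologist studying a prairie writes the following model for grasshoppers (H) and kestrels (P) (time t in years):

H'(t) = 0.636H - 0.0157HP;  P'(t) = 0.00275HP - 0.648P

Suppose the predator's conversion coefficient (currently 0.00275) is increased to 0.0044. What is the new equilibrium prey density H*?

H* ≈ 147

At the interior fixed point, setting dP/dt = 0 with P > 0 fixes H* = (predator death rate)/(HP coefficient) — independent of the other coefficients.
With the change, H* = 0.648/0.0044 = 147; it falls from 236.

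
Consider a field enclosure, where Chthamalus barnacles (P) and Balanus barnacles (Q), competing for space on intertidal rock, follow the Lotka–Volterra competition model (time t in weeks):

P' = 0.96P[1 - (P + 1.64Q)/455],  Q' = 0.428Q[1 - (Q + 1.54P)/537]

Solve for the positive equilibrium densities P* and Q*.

Setting both brackets to zero gives the nullclines P + 1.64Q = 455 and 1.54P + Q = 537.
Substituting Q = 537 - 1.54P into the first: P(1 - 1.64·1.54) = 455 - 1.64·537.
So P* = -426/-1.53 = 279, and then Q* = 537 - 1.54·279 = 107.

P* ≈ 279, Q* ≈ 107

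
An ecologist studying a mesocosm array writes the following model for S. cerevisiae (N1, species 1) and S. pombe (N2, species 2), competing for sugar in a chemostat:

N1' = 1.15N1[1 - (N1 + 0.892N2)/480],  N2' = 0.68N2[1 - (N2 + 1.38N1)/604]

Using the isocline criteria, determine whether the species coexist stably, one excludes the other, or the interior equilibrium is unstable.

unstable coexistence (outcome depends on initial conditions)

Compare the nullcline intercepts: K1/α12 = 480/0.892 = 538 < K2 = 604; K2/α21 = 604/1.38 = 438 < K1 = 480.
Since both are reversed, neither can invade when rare; the interior point is a saddle.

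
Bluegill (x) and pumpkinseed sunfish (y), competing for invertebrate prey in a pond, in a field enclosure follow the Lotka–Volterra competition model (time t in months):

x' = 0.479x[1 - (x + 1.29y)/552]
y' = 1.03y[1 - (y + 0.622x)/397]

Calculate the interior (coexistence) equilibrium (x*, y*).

Setting both brackets to zero gives the nullclines x + 1.29y = 552 and 0.622x + y = 397.
Substituting y = 397 - 0.622x into the first: x(1 - 1.29·0.622) = 552 - 1.29·397.
So x* = 39.9/0.198 = 202, and then y* = 397 - 0.622·202 = 272.

x* ≈ 202, y* ≈ 272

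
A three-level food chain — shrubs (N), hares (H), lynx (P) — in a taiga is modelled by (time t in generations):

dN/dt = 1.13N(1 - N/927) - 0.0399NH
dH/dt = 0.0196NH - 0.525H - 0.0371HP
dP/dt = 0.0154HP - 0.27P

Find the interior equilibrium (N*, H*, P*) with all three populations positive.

N* ≈ 353, H* ≈ 17.5, P* ≈ 172

From dP/dt = 0: 0.0154H* = 0.27, so H* = 17.5.
From dN/dt = 0: 1.13(1 - N*/927) = 0.0399·17.5, giving N* = 927·(1 - 0.619) = 353.
From dH/dt = 0: 0.0196·353 - 0.525 = 0.0371P*, so P* = 6.4/0.0371 = 172.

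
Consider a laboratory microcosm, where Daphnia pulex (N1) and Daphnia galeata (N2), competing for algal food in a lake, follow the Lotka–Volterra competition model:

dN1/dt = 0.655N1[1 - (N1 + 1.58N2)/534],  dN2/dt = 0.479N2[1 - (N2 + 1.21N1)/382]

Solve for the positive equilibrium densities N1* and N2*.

Setting both brackets to zero gives the nullclines N1 + 1.58N2 = 534 and 1.21N1 + N2 = 382.
Substituting N2 = 382 - 1.21N1 into the first: N1(1 - 1.58·1.21) = 534 - 1.58·382.
So N1* = -69.6/-0.912 = 76.3, and then N2* = 382 - 1.21·76.3 = 290.

N1* ≈ 76.3, N2* ≈ 290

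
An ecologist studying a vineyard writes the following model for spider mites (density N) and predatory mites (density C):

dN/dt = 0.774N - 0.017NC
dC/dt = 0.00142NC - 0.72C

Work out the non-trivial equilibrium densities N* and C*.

Set dC/dt = 0 with C > 0: 0.00142N - 0.72 = 0, so N* = 0.72/0.00142 = 507.
Set dN/dt = 0 with N > 0: 0.774 - 0.017C = 0, so C* = 0.774/0.017 = 45.5.

N* ≈ 507, C* ≈ 45.5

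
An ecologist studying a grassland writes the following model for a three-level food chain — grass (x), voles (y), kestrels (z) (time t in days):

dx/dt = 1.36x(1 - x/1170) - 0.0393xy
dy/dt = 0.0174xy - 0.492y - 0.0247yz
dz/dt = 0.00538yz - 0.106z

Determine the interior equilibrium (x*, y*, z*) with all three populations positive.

x* ≈ 504, y* ≈ 19.7, z* ≈ 335

From dz/dt = 0: 0.00538y* = 0.106, so y* = 19.7.
From dx/dt = 0: 1.36(1 - x*/1170) = 0.0393·19.7, giving x* = 1170·(1 - 0.569) = 504.
From dy/dt = 0: 0.0174·504 - 0.492 = 0.0247z*, so z* = 8.28/0.0247 = 335.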